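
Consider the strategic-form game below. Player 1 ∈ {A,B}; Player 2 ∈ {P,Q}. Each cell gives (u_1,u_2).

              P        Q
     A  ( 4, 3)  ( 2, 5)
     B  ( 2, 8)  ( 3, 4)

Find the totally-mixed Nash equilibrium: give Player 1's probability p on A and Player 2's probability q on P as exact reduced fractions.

P1 indiff ⇒ q·4+(1-q)·2 = q·2+(1-q)·3 ⇒ q(2) = (1-q)(1) ⇒ q = 1/3
P2 indiff ⇒ p·3+(1-p)·8 = p·5+(1-p)·4 ⇒ p(-2) = (1-p)(-4) ⇒ p = 2/3

P1 mixes 2/3 on A; P2 mixes 1/3 on P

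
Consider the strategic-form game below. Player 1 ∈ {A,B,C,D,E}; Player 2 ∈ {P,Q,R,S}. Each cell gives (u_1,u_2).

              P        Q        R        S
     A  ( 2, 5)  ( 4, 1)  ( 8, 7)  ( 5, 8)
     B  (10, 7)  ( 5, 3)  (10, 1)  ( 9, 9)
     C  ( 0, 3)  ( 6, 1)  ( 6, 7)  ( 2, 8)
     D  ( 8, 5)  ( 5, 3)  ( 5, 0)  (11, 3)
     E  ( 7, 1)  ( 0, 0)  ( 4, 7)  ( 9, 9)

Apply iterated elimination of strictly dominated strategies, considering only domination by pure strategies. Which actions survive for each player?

P1 drop A (B beats it: P:10>2 Q:5>4 R:10>8 S:9>5)
P1 drop E (D beats it: P:8>7 Q:5>0 R:5>4 S:11>9)
P2 drop Q (P beats it: B:7>3 C:3>1 D:5>3)
P1 drop C (B beats it: P:10>0 R:10>6 S:9>2)
P2 drop R (P beats it: B:7>1 D:5>0)
P1→{B,D} P2→{P,S}

Survivors P1:{B,D} P2:{P,S}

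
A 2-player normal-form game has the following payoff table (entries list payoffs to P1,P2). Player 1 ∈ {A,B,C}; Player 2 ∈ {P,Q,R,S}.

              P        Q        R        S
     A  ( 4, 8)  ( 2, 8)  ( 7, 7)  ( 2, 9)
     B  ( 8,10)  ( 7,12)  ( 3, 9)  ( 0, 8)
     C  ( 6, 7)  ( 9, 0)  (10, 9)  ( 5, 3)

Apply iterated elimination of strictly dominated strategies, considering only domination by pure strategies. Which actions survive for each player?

P1 drop A (C beats it: P:6>4 Q:9>2 R:10>7 S:5>2)
P2 drop S (P beats it: B:10>8 C:7>3)
P1→{B,C} P2→{P,Q,R}

Remaining: P1:{B,C} P2:{P,Q,R}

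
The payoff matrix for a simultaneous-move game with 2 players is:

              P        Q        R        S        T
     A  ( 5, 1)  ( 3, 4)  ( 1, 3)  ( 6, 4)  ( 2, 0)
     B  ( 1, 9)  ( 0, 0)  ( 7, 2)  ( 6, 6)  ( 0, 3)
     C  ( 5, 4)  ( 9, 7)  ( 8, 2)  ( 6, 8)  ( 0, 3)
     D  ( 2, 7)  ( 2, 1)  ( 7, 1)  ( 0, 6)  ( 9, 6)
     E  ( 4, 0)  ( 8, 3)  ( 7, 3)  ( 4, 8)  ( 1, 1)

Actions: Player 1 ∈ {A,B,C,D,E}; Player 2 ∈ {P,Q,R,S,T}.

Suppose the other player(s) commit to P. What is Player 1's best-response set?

P1 best: {A,C}

u_1(A vs P) = 5
u_1(B vs P) = 1
u_1(C vs P) = 5
u_1(D vs P) = 2
u_1(E vs P) = 4
max payoff 5 at {A,C}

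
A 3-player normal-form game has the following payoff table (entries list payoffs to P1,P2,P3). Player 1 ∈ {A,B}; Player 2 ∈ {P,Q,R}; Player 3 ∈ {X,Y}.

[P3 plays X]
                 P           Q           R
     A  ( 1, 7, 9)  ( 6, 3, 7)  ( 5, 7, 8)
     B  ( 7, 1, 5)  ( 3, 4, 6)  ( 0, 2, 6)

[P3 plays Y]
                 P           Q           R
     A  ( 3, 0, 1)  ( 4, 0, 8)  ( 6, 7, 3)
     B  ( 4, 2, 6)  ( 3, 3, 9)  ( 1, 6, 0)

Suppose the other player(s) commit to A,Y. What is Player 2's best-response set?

P2 best: {R}

u_2(P vs A,Y) = 0
u_2(Q vs A,Y) = 0
u_2(R vs A,Y) = 7
max payoff 7 at {R}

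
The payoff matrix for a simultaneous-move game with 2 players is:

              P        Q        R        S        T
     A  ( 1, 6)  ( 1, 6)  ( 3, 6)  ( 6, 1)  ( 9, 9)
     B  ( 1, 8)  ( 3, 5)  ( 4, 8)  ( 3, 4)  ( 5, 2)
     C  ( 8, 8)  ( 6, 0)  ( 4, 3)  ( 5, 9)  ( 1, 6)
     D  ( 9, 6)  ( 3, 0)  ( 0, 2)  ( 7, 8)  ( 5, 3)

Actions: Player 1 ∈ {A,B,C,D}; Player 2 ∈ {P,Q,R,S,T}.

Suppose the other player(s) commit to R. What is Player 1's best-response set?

P1 best: {B,C}

u_1(A vs R) = 3
u_1(B vs R) = 4
u_1(C vs R) = 4
u_1(D vs R) = 0
max payoff 4 at {B,C}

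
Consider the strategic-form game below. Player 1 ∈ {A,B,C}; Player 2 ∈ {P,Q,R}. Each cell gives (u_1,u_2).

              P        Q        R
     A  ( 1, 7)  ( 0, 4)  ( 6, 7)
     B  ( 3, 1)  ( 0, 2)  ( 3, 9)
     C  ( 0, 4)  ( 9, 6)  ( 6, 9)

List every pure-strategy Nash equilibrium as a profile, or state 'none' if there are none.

Nash profiles: (A,R), (C,R)

(A,P): not NE [P1→B gives 3>1]
(A,Q): not NE [P1→C gives 9>0; P2→R gives 7>4]
(A,R): NE
(B,P): not NE [P2→R gives 9>1]
(B,Q): not NE [P1→C gives 9>0; P2→R gives 9>2]
(B,R): not NE [P1→C gives 6>3]
(C,P): not NE [P1→B gives 3>0; P2→R gives 9>4]
(C,Q): not NE [P2→R gives 9>6]
(C,R): NE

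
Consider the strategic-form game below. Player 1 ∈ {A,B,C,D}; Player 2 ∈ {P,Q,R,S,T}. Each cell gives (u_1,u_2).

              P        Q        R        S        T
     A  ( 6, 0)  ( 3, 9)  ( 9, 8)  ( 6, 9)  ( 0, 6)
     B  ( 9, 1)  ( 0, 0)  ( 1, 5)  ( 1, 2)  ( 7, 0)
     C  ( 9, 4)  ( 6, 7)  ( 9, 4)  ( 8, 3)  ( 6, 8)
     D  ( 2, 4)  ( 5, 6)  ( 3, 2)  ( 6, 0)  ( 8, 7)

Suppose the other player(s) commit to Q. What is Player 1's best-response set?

P1 best: {C}

u_1(A vs Q) = 3
u_1(B vs Q) = 0
u_1(C vs Q) = 6
u_1(D vs Q) = 5
max payoff 6 at {C}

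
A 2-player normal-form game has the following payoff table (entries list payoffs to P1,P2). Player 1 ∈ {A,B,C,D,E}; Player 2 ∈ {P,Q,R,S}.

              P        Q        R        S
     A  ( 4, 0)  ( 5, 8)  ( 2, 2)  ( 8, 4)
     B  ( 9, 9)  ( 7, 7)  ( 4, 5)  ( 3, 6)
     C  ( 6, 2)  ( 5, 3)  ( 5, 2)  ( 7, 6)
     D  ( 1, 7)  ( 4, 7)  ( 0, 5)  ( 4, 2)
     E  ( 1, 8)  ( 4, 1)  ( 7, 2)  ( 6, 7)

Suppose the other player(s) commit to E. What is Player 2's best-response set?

u_2(P vs E) = 8
u_2(Q vs E) = 1
u_2(R vs E) = 2
u_2(S vs E) = 7
max payoff 8 at {P}

P2 best: {P}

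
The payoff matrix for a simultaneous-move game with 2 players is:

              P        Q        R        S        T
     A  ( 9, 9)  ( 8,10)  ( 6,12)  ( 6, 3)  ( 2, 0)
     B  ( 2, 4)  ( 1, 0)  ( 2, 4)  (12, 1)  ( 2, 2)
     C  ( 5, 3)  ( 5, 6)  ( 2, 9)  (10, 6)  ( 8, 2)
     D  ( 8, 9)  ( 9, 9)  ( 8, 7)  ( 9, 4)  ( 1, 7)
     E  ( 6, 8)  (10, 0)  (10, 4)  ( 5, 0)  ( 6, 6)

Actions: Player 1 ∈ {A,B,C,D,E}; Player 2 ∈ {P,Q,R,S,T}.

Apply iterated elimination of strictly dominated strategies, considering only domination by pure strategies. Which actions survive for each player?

P2 drop S (R beats it: A:12>3 B:4>1 C:9>6 D:7>4 E:4>0)
P1 drop B (E beats it: P:6>2 Q:10>1 R:10>2 T:6>2)
P2 drop T (P beats it: A:9>0 C:3>2 D:9>7 E:8>6)
P1 drop C (A beats it: P:9>5 Q:8>5 R:6>2)
P1→{A,D,E} P2→{P,Q,R}

Survivors P1:{A,D,E} P2:{P,Q,R}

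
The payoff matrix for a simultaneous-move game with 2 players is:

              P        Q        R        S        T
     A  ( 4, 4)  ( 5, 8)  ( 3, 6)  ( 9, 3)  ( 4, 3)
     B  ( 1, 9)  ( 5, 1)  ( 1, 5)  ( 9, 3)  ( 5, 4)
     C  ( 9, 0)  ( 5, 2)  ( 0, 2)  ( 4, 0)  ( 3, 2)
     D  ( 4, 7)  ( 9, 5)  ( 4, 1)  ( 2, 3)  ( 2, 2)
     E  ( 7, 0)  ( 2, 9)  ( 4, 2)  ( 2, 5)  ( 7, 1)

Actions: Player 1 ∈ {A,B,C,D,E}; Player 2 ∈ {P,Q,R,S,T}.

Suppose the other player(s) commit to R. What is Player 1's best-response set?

BR_1 = {D,E}

u_1(A vs R) = 3
u_1(B vs R) = 1
u_1(C vs R) = 0
u_1(D vs R) = 4
u_1(E vs R) = 4
max payoff 4 at {D,E}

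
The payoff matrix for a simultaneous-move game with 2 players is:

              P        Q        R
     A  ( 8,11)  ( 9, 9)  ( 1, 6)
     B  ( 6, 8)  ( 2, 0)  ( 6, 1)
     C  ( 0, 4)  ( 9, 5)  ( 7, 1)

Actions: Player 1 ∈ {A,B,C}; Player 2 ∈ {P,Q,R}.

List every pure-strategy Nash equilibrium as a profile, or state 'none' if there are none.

(A,P): NE
(A,Q): not NE [P2→P gives 11>9]
(A,R): not NE [P1→C gives 7>1; P2→P gives 11>6]
(B,P): not NE [P1→A gives 8>6]
(B,Q): not NE [P1→C gives 9>2; P2→P gives 8>0]
(B,R): not NE [P1→C gives 7>6; P2→P gives 8>1]
(C,P): not NE [P1→A gives 8>0; P2→Q gives 5>4]
(C,Q): NE
(C,R): not NE [P2→Q gives 5>1]

PSNE = {(A,P), (C,Q)}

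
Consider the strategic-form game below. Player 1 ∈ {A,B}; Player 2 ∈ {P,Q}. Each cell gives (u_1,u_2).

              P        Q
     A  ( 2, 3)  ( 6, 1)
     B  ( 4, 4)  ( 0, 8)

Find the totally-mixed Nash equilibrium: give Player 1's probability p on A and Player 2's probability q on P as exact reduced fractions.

P1 indiff ⇒ q·2+(1-q)·6 = q·4+(1-q)·0 ⇒ q(-2) = (1-q)(-6) ⇒ q = 3/4
P2 indiff ⇒ p·3+(1-p)·4 = p·1+(1-p)·8 ⇒ p(2) = (1-p)(4) ⇒ p = 2/3

(p,q) = (2/3, 3/4)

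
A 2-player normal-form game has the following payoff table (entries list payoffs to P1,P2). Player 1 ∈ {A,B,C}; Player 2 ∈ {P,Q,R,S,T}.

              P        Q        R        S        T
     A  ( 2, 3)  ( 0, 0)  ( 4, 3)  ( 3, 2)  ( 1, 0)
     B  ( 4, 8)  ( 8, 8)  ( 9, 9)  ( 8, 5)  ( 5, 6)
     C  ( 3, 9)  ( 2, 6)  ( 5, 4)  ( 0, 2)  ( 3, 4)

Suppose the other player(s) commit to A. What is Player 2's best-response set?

argmax u_2 = {P,R}

u_2(P vs A) = 3
u_2(Q vs A) = 0
u_2(R vs A) = 3
u_2(S vs A) = 2
u_2(T vs A) = 0
max payoff 3 at {P,R}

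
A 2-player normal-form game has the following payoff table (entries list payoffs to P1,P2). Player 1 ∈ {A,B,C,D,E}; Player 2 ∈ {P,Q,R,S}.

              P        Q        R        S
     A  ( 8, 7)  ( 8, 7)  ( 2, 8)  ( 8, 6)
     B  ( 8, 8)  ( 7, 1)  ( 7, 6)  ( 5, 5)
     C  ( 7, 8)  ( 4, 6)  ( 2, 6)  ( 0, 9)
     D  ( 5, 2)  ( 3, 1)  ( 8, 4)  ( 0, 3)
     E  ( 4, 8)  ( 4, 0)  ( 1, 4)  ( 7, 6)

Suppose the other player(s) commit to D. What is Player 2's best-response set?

u_2(P vs D) = 2
u_2(Q vs D) = 1
u_2(R vs D) = 4
u_2(S vs D) = 3
max payoff 4 at {R}

P2 best: {R}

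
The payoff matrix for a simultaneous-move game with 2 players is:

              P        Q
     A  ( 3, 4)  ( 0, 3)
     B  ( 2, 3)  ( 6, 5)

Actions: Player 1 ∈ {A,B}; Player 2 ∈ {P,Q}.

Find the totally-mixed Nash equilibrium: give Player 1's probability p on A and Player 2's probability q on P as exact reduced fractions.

(p,q) = (2/3, 6/7)

P1 indiff ⇒ q·3+(1-q)·0 = q·2+(1-q)·6 ⇒ q(1) = (1-q)(6) ⇒ q = 6/7
P2 indiff ⇒ p·4+(1-p)·3 = p·3+(1-p)·5 ⇒ p(1) = (1-p)(2) ⇒ p = 2/3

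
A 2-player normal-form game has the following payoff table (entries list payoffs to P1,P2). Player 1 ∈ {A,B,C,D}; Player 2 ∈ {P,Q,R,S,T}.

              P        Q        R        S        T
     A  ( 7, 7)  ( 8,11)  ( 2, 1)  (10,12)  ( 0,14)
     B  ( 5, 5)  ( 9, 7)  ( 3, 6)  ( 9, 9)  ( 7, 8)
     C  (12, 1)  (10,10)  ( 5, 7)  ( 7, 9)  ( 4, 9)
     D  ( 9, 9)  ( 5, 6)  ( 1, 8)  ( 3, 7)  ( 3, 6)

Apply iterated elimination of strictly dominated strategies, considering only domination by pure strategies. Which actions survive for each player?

Survivors P1:{A,B,C} P2:{Q,S,T}

P1 drop D (C beats it: P:12>9 Q:10>5 R:5>1 S:7>3 T:4>3)
P2 drop P (Q beats it: A:11>7 B:7>5 C:10>1)
P2 drop R (Q beats it: A:11>1 B:7>6 C:10>7)
P1→{A,B,C} P2→{Q,S,T}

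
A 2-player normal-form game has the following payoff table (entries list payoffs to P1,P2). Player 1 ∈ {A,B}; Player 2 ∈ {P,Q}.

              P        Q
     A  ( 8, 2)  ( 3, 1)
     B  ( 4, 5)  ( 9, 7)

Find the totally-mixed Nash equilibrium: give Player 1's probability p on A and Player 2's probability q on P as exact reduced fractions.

(p,q) = (2/3, 3/5)

P1 indiff ⇒ q·8+(1-q)·3 = q·4+(1-q)·9 ⇒ q(4) = (1-q)(6) ⇒ q = 3/5
P2 indiff ⇒ p·2+(1-p)·5 = p·1+(1-p)·7 ⇒ p(1) = (1-p)(2) ⇒ p = 2/3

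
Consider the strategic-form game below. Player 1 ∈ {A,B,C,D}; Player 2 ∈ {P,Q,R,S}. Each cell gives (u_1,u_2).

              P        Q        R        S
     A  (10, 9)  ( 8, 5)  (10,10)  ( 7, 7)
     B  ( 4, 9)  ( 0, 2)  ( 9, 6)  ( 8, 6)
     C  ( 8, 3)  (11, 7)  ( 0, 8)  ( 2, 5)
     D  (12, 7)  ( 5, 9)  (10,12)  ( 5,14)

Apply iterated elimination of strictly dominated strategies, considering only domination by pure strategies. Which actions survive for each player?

P2 drop Q (R beats it: A:10>5 B:6>2 C:8>7 D:12>9)
P1 drop C (A beats it: P:10>8 R:10>0 S:7>2)
P1→{A,B,D} P2→{P,R,S}

Survivors P1:{A,B,D} P2:{P,R,S}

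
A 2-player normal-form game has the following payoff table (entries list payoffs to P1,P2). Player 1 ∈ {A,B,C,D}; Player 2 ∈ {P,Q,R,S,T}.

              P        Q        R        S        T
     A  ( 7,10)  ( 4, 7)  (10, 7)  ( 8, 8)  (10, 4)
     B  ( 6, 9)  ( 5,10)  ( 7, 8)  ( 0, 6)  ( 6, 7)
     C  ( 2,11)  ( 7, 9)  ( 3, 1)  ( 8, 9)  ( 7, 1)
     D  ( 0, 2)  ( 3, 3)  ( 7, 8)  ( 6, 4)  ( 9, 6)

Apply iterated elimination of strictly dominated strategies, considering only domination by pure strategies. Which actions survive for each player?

IESDS → P1:{A,B,C} P2:{P,Q}

P1 drop D (A beats it: P:7>0 Q:4>3 R:10>7 S:8>6 T:10>9)
P2 drop R (P beats it: A:10>7 B:9>8 C:11>1)
P2 drop S (P beats it: A:10>8 B:9>6 C:11>9)
P2 drop T (P beats it: A:10>4 B:9>7 C:11>1)
P1→{A,B,C} P2→{P,Q}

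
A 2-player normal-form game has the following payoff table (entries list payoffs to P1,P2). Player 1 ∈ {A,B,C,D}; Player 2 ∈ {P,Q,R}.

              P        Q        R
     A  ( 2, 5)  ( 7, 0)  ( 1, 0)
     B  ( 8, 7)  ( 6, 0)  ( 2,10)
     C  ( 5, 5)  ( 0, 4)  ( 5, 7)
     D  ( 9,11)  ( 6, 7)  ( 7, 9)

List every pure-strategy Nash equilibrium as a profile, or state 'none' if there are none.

PSNE = {(D,P)}

(A,P): not NE [P1→D gives 9>2]
(A,Q): not NE [P2→P gives 5>0]
(A,R): not NE [P1→D gives 7>1; P2→P gives 5>0]
(B,P): not NE [P1→D gives 9>8; P2→R gives 10>7]
(B,Q): not NE [P1→A gives 7>6; P2→R gives 10>0]
(B,R): not NE [P1→D gives 7>2]
(C,P): not NE [P1→D gives 9>5; P2→R gives 7>5]
(C,Q): not NE [P1→A gives 7>0; P2→R gives 7>4]
(C,R): not NE [P1→D gives 7>5]
(D,P): NE
(D,Q): not NE [P1→A gives 7>6; P2→P gives 11>7]
(D,R): not NE [P2→P gives 11>9]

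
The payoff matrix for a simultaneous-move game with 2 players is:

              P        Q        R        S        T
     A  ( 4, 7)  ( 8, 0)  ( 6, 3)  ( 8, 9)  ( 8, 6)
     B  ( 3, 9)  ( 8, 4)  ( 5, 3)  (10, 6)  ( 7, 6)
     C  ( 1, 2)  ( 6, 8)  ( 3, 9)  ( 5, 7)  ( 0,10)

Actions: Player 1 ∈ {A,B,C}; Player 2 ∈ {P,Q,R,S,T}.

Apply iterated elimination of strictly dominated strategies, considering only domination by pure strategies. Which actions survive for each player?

P1 drop C (A beats it: P:4>1 Q:8>6 R:6>3 S:8>5 T:8>0)
P2 drop Q (P beats it: A:7>0 B:9>4)
P2 drop R (P beats it: A:7>3 B:9>3)
P2 drop T (P beats it: A:7>6 B:9>6)
P1→{A,B} P2→{P,S}

Survivors P1:{A,B} P2:{P,S}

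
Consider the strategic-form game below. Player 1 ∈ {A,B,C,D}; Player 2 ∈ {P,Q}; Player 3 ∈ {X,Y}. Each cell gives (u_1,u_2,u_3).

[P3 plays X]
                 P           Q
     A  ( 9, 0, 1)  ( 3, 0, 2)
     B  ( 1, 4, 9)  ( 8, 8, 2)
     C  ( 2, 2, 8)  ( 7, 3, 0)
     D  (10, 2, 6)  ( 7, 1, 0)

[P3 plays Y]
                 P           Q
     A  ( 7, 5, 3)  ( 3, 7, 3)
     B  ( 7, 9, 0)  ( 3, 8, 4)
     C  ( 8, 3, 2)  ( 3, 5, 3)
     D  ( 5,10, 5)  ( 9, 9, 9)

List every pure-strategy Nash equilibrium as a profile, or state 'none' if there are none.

(A,P,X): not NE [P1→D gives 10>9; P3→Y gives 3>1]
(A,P,Y): not NE [P1→C gives 8>7; P2→Q gives 7>5]
(A,Q,X): not NE [P1→B gives 8>3; P3→Y gives 3>2]
(A,Q,Y): not NE [P1→D gives 9>3]
(B,P,X): not NE [P1→D gives 10>1; P2→Q gives 8>4]
(B,P,Y): not NE [P1→C gives 8>7; P3→X gives 9>0]
(B,Q,X): not NE [P3→Y gives 4>2]
(B,Q,Y): not NE [P1→D gives 9>3; P2→P gives 9>8]
(C,P,X): not NE [P1→D gives 10>2; P2→Q gives 3>2]
(C,P,Y): not NE [P2→Q gives 5>3; P3→X gives 8>2]
(C,Q,X): not NE [P1→B gives 8>7; P3→Y gives 3>0]
(C,Q,Y): not NE [P1→D gives 9>3]
(D,P,X): NE
(D,P,Y): not NE [P1→C gives 8>5; P3→X gives 6>5]
(D,Q,X): not NE [P1→B gives 8>7; P2→P gives 2>1; P3→Y gives 9>0]
(D,Q,Y): not NE [P2→P gives 10>9]

Nash profiles: (D,P,X)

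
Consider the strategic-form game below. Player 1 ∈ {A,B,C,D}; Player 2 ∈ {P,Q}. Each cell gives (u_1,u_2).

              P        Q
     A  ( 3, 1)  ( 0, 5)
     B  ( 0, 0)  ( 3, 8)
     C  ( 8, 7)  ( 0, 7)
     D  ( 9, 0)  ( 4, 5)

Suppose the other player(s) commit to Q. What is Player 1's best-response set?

u_1(A vs Q) = 0
u_1(B vs Q) = 3
u_1(C vs Q) = 0
u_1(D vs Q) = 4
max payoff 4 at {D}

BR_1 = {D}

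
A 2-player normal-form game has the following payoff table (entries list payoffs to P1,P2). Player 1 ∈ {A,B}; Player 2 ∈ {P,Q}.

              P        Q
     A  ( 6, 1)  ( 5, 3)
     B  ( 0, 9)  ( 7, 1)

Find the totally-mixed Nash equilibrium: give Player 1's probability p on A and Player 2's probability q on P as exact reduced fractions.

P1 indiff ⇒ q·6+(1-q)·5 = q·0+(1-q)·7 ⇒ q(6) = (1-q)(2) ⇒ q = 1/4
P2 indiff ⇒ p·1+(1-p)·9 = p·3+(1-p)·1 ⇒ p(-2) = (1-p)(-8) ⇒ p = 4/5

p=4/5, q=1/4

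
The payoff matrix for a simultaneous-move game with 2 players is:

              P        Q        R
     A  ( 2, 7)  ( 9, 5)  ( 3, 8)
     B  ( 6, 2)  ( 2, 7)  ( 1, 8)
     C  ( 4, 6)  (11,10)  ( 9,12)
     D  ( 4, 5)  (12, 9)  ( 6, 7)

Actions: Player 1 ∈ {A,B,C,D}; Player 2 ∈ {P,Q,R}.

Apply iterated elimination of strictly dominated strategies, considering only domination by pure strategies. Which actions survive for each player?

P1 drop A (C beats it: P:4>2 Q:11>9 R:9>3)
P2 drop P (Q beats it: B:7>2 C:10>6 D:9>5)
P1 drop B (C beats it: Q:11>2 R:9>1)
P1→{C,D} P2→{Q,R}

Remaining: P1:{C,D} P2:{Q,R}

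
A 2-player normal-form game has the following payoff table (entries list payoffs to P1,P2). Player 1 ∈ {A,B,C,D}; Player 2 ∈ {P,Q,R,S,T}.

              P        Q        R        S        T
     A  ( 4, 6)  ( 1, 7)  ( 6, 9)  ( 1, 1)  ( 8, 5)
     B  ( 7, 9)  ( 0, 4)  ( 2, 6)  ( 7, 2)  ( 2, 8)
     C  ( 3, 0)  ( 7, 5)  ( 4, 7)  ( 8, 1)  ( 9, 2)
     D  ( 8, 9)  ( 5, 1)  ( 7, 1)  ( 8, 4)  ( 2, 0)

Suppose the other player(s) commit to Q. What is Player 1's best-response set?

u_1(A vs Q) = 1
u_1(B vs Q) = 0
u_1(C vs Q) = 7
u_1(D vs Q) = 5
max payoff 7 at {C}

BR_1 = {C}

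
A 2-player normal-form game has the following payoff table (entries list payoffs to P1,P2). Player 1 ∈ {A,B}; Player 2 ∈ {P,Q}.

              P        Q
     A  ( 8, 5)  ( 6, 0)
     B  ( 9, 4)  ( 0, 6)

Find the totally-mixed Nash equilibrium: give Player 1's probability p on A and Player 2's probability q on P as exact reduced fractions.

P1 mixes 2/7 on A; P2 mixes 6/7 on P

P1 indiff ⇒ q·8+(1-q)·6 = q·9+(1-q)·0 ⇒ q(-1) = (1-q)(-6) ⇒ q = 6/7
P2 indiff ⇒ p·5+(1-p)·4 = p·0+(1-p)·6 ⇒ p(5) = (1-p)(2) ⇒ p = 2/7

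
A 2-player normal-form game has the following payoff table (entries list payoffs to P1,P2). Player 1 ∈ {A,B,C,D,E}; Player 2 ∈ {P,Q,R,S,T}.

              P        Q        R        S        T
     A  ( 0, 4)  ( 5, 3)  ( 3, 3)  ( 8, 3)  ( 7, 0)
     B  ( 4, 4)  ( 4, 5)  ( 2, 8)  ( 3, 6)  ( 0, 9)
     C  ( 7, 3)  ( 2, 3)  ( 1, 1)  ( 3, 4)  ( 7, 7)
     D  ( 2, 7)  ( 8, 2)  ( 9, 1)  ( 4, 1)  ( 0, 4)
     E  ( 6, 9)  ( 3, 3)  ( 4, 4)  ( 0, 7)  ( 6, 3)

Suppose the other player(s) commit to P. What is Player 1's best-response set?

argmax u_1 = {C}

u_1(A vs P) = 0
u_1(B vs P) = 4
u_1(C vs P) = 7
u_1(D vs P) = 2
u_1(E vs P) = 6
max payoff 7 at {C}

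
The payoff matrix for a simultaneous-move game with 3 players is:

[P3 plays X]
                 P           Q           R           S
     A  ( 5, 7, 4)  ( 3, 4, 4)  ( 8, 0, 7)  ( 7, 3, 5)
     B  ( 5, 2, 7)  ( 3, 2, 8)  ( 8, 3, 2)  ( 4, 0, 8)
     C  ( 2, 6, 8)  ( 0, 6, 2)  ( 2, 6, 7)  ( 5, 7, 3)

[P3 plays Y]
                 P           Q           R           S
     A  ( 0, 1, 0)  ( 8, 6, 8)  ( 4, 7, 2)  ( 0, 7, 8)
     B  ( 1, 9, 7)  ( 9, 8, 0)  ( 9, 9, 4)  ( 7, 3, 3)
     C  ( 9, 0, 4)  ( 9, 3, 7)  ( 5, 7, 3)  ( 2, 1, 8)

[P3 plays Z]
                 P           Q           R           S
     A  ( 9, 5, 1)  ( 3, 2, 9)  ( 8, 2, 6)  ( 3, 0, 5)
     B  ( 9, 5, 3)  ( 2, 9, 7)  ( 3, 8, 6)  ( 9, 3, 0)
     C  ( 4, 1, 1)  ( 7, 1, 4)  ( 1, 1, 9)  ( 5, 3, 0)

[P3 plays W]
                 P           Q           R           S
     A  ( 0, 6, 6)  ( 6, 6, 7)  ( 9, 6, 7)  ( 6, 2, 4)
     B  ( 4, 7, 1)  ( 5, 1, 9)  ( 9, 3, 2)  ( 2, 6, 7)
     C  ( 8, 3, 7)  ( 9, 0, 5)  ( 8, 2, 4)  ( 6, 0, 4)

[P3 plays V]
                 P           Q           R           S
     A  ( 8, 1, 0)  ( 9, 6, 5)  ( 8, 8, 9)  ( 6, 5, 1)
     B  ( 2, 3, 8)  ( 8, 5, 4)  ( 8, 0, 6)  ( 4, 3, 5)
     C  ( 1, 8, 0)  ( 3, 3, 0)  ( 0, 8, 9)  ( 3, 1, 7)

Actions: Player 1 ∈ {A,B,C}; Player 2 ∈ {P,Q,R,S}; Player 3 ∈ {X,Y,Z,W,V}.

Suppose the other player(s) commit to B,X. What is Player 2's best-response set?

u_2(P vs B,X) = 2
u_2(Q vs B,X) = 2
u_2(R vs B,X) = 3
u_2(S vs B,X) = 0
max payoff 3 at {R}

BR_2 = {R}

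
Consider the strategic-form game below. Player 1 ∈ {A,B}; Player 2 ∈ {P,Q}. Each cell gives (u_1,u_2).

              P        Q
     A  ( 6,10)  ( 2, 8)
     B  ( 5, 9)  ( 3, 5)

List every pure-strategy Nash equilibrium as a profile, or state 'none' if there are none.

(A,P): NE
(A,Q): not NE [P1→B gives 3>2; P2→P gives 10>8]
(B,P): not NE [P1→A gives 6>5]
(B,Q): not NE [P2→P gives 9>5]

NE set: (A,P)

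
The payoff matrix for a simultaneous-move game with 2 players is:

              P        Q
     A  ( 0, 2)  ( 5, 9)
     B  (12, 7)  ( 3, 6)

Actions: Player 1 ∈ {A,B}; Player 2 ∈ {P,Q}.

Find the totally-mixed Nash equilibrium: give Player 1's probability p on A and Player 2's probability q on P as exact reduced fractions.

(p,q) = (1/8, 1/7)

P1 indiff ⇒ q·0+(1-q)·5 = q·12+(1-q)·3 ⇒ q(-12) = (1-q)(-2) ⇒ q = 1/7
P2 indiff ⇒ p·2+(1-p)·7 = p·9+(1-p)·6 ⇒ p(-7) = (1-p)(-1) ⇒ p = 1/8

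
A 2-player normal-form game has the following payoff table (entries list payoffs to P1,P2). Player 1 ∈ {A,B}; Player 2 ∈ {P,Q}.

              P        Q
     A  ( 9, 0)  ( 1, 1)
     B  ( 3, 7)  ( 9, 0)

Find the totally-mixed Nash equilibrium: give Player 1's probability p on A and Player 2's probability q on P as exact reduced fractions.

p=7/8, q=4/7

P1 indiff ⇒ q·9+(1-q)·1 = q·3+(1-q)·9 ⇒ q(6) = (1-q)(8) ⇒ q = 4/7
P2 indiff ⇒ p·0+(1-p)·7 = p·1+(1-p)·0 ⇒ p(-1) = (1-p)(-7) ⇒ p = 7/8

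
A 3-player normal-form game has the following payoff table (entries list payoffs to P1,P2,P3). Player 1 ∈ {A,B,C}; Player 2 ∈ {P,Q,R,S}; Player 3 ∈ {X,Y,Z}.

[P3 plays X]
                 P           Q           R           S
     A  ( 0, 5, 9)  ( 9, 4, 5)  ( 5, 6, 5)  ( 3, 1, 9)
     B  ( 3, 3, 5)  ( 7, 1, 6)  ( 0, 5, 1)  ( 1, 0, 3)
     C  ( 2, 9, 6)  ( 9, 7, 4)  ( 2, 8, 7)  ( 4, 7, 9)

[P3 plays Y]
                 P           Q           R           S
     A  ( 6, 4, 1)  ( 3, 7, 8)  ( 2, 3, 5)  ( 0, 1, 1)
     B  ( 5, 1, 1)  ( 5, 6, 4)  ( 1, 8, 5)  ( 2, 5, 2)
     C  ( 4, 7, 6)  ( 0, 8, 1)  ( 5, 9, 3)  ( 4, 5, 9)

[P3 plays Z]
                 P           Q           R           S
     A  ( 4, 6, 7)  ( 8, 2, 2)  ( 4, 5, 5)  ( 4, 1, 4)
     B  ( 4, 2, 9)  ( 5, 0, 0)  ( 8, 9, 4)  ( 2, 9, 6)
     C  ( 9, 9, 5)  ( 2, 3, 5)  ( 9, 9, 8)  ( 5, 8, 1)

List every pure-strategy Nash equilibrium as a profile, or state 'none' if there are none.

(A,P,X): not NE [P1→B gives 3>0; P2→R gives 6>5]
(A,P,Y): not NE [P2→Q gives 7>4; P3→X gives 9>1]
(A,P,Z): not NE [P1→C gives 9>4; P3→X gives 9>7]
(A,Q,X): not NE [P2→R gives 6>4; P3→Y gives 8>5]
(A,Q,Y): not NE [P1→B gives 5>3]
(A,Q,Z): not NE [P2→P gives 6>2; P3→Y gives 8>2]
(A,R,X): NE
(A,R,Y): not NE [P1→C gives 5>2; P2→Q gives 7>3]
(A,R,Z): not NE [P1→C gives 9>4; P2→P gives 6>5]
(A,S,X): not NE [P1→C gives 4>3; P2→R gives 6>1]
(A,S,Y): not NE [P1→C gives 4>0; P2→Q gives 7>1; P3→X gives 9>1]
(A,S,Z): not NE [P1→C gives 5>4; P2→P gives 6>1; P3→X gives 9>4]
(B,P,X): not NE [P2→R gives 5>3; P3→Z gives 9>5]
(B,P,Y): not NE [P1→A gives 6>5; P2→R gives 8>1; P3→Z gives 9>1]
(B,P,Z): not NE [P1→C gives 9>4; P2→S gives 9>2]
(B,Q,X): not NE [P1→C gives 9>7; P2→R gives 5>1]
(B,Q,Y): not NE [P2→R gives 8>6; P3→X gives 6>4]
(B,Q,Z): not NE [P1→A gives 8>5; P2→S gives 9>0; P3→X gives 6>0]
(B,R,X): not NE [P1→A gives 5>0; P3→Y gives 5>1]
(B,R,Y): not NE [P1→C gives 5>1]
(B,R,Z): not NE [P1→C gives 9>8; P3→Y gives 5>4]
(B,S,X): not NE [P1→C gives 4>1; P2→R gives 5>0; P3→Z gives 6>3]
(B,S,Y): not NE [P1→C gives 4>2; P2→R gives 8>5; P3→Z gives 6>2]
(B,S,Z): not NE [P1→C gives 5>2]
(C,P,X): not NE [P1→B gives 3>2]
(C,P,Y): not NE [P1→A gives 6>4; P2→R gives 9>7]
(C,P,Z): not NE [P3→Y gives 6>5]
(C,Q,X): not NE [P2→P gives 9>7; P3→Z gives 5>4]
(C,Q,Y): not NE [P1→B gives 5>0; P2→R gives 9>8; P3→Z gives 5>1]
(C,Q,Z): not NE [P1→A gives 8>2; P2→R gives 9>3]
(C,R,X): not NE [P1→A gives 5>2; P2→P gives 9>8; P3→Z gives 8>7]
(C,R,Y): not NE [P3→Z gives 8>3]
(C,R,Z): NE
(C,S,X): not NE [P2→P gives 9>7]
(C,S,Y): not NE [P2→R gives 9>5]
(C,S,Z): not NE [P2→R gives 9>8; P3→Y gives 9>1]

NE set: (A,R,X), (C,R,Z)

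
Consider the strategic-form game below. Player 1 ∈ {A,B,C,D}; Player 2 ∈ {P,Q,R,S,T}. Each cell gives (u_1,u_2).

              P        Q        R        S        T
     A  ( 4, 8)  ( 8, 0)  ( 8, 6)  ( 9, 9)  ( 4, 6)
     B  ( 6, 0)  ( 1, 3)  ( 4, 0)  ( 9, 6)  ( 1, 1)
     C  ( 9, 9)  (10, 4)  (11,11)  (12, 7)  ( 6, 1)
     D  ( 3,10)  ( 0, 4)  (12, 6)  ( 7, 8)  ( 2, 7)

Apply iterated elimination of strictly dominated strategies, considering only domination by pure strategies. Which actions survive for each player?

P1 drop A (C beats it: P:9>4 Q:10>8 R:11>8 S:12>9 T:6>4)
P1 drop B (C beats it: P:9>6 Q:10>1 R:11>4 S:12>9 T:6>1)
P2 drop Q (P beats it: C:9>4 D:10>4)
P2 drop S (P beats it: C:9>7 D:10>8)
P2 drop T (P beats it: C:9>1 D:10>7)
P1→{C,D} P2→{P,R}

Remaining: P1:{C,D} P2:{P,R}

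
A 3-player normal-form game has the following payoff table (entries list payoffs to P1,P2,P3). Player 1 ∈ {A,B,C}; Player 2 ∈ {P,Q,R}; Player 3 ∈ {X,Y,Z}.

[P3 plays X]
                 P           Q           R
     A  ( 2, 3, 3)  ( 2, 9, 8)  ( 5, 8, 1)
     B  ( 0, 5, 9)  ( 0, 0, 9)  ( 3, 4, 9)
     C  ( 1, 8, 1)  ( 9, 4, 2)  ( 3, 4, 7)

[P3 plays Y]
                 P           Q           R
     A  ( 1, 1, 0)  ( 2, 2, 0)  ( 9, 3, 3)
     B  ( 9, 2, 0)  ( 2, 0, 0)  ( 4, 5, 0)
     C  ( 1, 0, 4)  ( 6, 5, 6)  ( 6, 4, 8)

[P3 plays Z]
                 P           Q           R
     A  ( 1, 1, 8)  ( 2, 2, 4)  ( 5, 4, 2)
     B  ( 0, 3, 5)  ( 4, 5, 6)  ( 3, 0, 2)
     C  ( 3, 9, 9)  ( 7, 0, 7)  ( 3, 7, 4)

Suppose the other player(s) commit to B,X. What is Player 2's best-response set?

argmax u_2 = {P}

u_2(P vs B,X) = 5
u_2(Q vs B,X) = 0
u_2(R vs B,X) = 4
max payoff 5 at {P}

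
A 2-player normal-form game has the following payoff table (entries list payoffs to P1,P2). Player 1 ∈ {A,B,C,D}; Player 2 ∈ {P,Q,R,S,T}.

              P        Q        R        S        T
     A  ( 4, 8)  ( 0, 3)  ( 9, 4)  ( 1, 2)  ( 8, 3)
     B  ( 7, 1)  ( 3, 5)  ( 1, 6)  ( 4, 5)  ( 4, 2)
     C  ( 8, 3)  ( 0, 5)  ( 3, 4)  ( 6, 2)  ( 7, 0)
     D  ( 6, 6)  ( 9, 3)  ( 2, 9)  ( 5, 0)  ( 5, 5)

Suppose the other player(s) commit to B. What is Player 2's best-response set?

P2 best: {R}

u_2(P vs B) = 1
u_2(Q vs B) = 5
u_2(R vs B) = 6
u_2(S vs B) = 5
u_2(T vs B) = 2
max payoff 6 at {R}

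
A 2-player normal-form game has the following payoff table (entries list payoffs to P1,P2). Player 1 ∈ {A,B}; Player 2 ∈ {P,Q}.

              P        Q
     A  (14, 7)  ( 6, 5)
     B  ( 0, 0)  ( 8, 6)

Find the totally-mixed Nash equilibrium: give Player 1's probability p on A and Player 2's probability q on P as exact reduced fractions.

P1 indiff ⇒ q·14+(1-q)·6 = q·0+(1-q)·8 ⇒ q(14) = (1-q)(2) ⇒ q = 1/8
P2 indiff ⇒ p·7+(1-p)·0 = p·5+(1-p)·6 ⇒ p(2) = (1-p)(6) ⇒ p = 3/4

p=3/4, q=1/8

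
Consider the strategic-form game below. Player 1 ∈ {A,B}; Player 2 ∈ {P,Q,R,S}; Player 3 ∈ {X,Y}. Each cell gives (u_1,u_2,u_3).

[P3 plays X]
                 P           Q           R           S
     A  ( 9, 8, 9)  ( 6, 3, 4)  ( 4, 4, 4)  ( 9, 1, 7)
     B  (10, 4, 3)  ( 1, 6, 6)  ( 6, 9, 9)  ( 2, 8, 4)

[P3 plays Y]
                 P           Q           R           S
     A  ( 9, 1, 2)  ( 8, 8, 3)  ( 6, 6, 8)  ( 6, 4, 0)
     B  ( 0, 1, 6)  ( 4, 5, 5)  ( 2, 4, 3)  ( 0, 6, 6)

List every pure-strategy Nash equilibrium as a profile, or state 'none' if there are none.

Nash profiles: (B,R,X)

(A,P,X): not NE [P1→B gives 10>9]
(A,P,Y): not NE [P2→Q gives 8>1; P3→X gives 9>2]
(A,Q,X): not NE [P2→P gives 8>3]
(A,Q,Y): not NE [P3→X gives 4>3]
(A,R,X): not NE [P1→B gives 6>4; P2→P gives 8>4; P3→Y gives 8>4]
(A,R,Y): not NE [P2→Q gives 8>6]
(A,S,X): not NE [P2→P gives 8>1]
(A,S,Y): not NE [P2→Q gives 8>4; P3→X gives 7>0]
(B,P,X): not NE [P2→R gives 9>4; P3→Y gives 6>3]
(B,P,Y): not NE [P1→A gives 9>0; P2→S gives 6>1]
(B,Q,X): not NE [P1→A gives 6>1; P2→R gives 9>6]
(B,Q,Y): not NE [P1→A gives 8>4; P2→S gives 6>5; P3→X gives 6>5]
(B,R,X): NE
(B,R,Y): not NE [P1→A gives 6>2; P2→S gives 6>4; P3→X gives 9>3]
(B,S,X): not NE [P1→A gives 9>2; P2→R gives 9>8; P3→Y gives 6>4]
(B,S,Y): not NE [P1→A gives 6>0]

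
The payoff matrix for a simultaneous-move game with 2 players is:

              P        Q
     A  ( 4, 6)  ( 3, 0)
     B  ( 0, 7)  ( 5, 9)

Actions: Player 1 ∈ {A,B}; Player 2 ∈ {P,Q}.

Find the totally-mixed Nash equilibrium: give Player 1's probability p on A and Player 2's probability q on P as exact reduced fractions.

P1 indiff ⇒ q·4+(1-q)·3 = q·0+(1-q)·5 ⇒ q(4) = (1-q)(2) ⇒ q = 1/3
P2 indiff ⇒ p·6+(1-p)·7 = p·0+(1-p)·9 ⇒ p(6) = (1-p)(2) ⇒ p = 1/4

P1 mixes 1/4 on A; P2 mixes 1/3 on P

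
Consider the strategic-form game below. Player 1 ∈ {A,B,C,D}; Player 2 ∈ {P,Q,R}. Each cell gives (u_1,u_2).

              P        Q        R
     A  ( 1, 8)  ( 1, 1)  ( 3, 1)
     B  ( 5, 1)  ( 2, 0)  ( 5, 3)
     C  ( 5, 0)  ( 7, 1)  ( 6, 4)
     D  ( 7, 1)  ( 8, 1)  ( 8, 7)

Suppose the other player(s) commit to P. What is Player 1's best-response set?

u_1(A vs P) = 1
u_1(B vs P) = 5
u_1(C vs P) = 5
u_1(D vs P) = 7
max payoff 7 at {D}

argmax u_1 = {D}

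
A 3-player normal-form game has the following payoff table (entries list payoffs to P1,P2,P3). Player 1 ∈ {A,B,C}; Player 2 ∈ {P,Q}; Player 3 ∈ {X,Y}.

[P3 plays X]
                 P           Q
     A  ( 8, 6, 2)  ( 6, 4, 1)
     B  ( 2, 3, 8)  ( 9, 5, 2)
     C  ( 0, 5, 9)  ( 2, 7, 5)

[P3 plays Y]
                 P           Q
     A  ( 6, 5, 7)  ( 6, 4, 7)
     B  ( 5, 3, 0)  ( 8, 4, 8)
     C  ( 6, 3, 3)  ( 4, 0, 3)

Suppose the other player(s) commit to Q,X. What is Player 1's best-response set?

u_1(A vs Q,X) = 6
u_1(B vs Q,X) = 9
u_1(C vs Q,X) = 2
max payoff 9 at {B}

argmax u_1 = {B}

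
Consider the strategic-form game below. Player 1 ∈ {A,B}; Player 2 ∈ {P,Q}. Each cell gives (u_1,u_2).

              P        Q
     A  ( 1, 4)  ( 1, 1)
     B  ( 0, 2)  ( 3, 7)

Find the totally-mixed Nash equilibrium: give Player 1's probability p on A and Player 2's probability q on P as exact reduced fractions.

p=5/8, q=2/3

P1 indiff ⇒ q·1+(1-q)·1 = q·0+(1-q)·3 ⇒ q(1) = (1-q)(2) ⇒ q = 2/3
P2 indiff ⇒ p·4+(1-p)·2 = p·1+(1-p)·7 ⇒ p(3) = (1-p)(5) ⇒ p = 5/8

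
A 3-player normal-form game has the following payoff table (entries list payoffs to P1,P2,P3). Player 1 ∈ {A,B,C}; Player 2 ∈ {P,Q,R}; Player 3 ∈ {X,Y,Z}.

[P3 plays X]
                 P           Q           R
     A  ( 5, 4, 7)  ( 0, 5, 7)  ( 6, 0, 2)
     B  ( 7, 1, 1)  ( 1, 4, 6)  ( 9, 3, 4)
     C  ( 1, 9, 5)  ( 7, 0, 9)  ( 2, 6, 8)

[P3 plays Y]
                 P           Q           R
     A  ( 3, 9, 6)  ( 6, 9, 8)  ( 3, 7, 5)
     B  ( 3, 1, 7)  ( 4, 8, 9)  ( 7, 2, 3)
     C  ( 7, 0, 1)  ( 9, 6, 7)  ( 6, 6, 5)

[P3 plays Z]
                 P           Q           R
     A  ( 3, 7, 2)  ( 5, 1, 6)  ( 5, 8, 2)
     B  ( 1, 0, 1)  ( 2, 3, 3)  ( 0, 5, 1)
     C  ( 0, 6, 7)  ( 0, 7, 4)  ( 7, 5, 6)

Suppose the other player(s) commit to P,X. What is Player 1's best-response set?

P1 best: {B}

u_1(A vs P,X) = 5
u_1(B vs P,X) = 7
u_1(C vs P,X) = 1
max payoff 7 at {B}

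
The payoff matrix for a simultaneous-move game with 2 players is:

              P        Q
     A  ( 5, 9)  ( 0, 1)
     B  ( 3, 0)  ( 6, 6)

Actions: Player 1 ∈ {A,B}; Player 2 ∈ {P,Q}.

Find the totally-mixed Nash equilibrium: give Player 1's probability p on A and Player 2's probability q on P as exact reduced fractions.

P1 indiff ⇒ q·5+(1-q)·0 = q·3+(1-q)·6 ⇒ q(2) = (1-q)(6) ⇒ q = 3/4
P2 indiff ⇒ p·9+(1-p)·0 = p·1+(1-p)·6 ⇒ p(8) = (1-p)(6) ⇒ p = 3/7

p=3/7, q=3/4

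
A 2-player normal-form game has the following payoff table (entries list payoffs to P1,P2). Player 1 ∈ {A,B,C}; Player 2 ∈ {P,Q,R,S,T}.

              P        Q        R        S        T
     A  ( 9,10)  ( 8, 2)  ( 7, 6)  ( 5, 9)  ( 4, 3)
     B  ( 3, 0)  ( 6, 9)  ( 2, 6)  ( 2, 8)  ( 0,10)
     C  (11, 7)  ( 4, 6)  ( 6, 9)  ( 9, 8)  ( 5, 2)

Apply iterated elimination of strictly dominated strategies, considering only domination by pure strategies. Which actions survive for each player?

Survivors P1:{A,C} P2:{P,R,S}

P1 drop B (A beats it: P:9>3 Q:8>6 R:7>2 S:5>2 T:4>0)
P2 drop Q (P beats it: A:10>2 C:7>6)
P2 drop T (P beats it: A:10>3 C:7>2)
P1→{A,C} P2→{P,R,S}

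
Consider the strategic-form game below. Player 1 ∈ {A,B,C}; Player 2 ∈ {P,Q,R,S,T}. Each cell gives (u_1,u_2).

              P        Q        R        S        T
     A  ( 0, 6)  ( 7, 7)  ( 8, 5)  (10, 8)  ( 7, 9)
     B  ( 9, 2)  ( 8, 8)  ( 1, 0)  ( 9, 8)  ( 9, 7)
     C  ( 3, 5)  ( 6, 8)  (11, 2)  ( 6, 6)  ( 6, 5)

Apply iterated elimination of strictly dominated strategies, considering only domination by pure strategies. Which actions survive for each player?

IESDS → P1:{A,B} P2:{Q,S,T}

P2 drop P (Q beats it: A:7>6 B:8>2 C:8>5)
P2 drop R (Q beats it: A:7>5 B:8>0 C:8>2)
P1 drop C (A beats it: Q:7>6 S:10>6 T:7>6)
P1→{A,B} P2→{Q,S,T}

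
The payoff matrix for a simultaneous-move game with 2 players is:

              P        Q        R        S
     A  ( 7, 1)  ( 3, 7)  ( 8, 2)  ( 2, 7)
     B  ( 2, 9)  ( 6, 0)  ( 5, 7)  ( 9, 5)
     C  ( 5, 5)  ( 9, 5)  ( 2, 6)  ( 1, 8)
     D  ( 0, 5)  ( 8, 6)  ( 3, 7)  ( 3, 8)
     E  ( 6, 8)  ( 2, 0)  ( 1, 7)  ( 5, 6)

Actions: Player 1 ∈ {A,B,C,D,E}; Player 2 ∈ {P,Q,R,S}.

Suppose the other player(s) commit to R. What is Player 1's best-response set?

u_1(A vs R) = 8
u_1(B vs R) = 5
u_1(C vs R) = 2
u_1(D vs R) = 3
u_1(E vs R) = 1
max payoff 8 at {A}

BR_1 = {A}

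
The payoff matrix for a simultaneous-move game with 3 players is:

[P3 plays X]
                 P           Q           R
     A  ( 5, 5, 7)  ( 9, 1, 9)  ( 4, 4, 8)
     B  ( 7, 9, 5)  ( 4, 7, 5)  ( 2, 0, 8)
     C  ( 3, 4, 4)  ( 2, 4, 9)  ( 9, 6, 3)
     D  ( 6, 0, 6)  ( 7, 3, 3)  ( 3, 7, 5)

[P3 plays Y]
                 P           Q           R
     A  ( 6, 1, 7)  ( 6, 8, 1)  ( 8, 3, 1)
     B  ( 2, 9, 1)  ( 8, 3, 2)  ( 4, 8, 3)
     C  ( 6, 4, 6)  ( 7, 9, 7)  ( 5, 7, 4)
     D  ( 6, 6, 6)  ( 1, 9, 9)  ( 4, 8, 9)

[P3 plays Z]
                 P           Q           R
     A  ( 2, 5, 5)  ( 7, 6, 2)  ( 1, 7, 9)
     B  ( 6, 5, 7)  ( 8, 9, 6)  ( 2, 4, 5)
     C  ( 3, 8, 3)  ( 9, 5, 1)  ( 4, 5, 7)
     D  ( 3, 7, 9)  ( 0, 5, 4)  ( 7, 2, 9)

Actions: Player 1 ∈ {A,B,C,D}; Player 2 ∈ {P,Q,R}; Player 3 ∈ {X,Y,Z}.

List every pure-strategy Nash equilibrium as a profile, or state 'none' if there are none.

Equilibria: none

(A,P,X): not NE [P1→B gives 7>5]
(A,P,Y): not NE [P2→Q gives 8>1]
(A,P,Z): not NE [P1→B gives 6>2; P2→R gives 7>5; P3→Y gives 7>5]
(A,Q,X): not NE [P2→P gives 5>1]
(A,Q,Y): not NE [P1→B gives 8>6; P3→X gives 9>1]
(A,Q,Z): not NE [P1→C gives 9>7; P2→R gives 7>6; P3→X gives 9>2]
(A,R,X): not NE [P1→C gives 9>4; P2→P gives 5>4; P3→Z gives 9>8]
(A,R,Y): not NE [P2→Q gives 8>3; P3→Z gives 9>1]
(A,R,Z): not NE [P1→D gives 7>1]
(B,P,X): not NE [P3→Z gives 7>5]
(B,P,Y): not NE [P1→D gives 6>2; P3→Z gives 7>1]
(B,P,Z): not NE [P2→Q gives 9>5]
(B,Q,X): not NE [P1→A gives 9>4; P2→P gives 9>7; P3→Z gives 6>5]
(B,Q,Y): not NE [P2→P gives 9>3; P3→Z gives 6>2]
(B,Q,Z): not NE [P1→C gives 9>8]
(B,R,X): not NE [P1→C gives 9>2; P2→P gives 9>0]
(B,R,Y): not NE [P1→A gives 8>4; P2→P gives 9>8; P3→X gives 8>3]
(B,R,Z): not NE [P1→D gives 7>2; P2→Q gives 9>4; P3→X gives 8>5]
(C,P,X): not NE [P1→B gives 7>3; P2→R gives 6>4; P3→Y gives 6>4]
(C,P,Y): not NE [P2→Q gives 9>4]
(C,P,Z): not NE [P1→B gives 6>3; P3→Y gives 6>3]
(C,Q,X): not NE [P1→A gives 9>2; P2→R gives 6>4]
(C,Q,Y): not NE [P1→B gives 8>7; P3→X gives 9>7]
(C,Q,Z): not NE [P2→P gives 8>5; P3→X gives 9>1]
(C,R,X): not NE [P3→Z gives 7>3]
(C,R,Y): not NE [P1→A gives 8>5; P2→Q gives 9>7; P3→Z gives 7>4]
(C,R,Z): not NE [P1→D gives 7>4; P2→P gives 8>5]
(D,P,X): not NE [P1→B gives 7>6; P2→R gives 7>0; P3→Z gives 9>6]
(D,P,Y): not NE [P2→Q gives 9>6; P3→Z gives 9>6]
(D,P,Z): not NE [P1→B gives 6>3]
(D,Q,X): not NE [P1→A gives 9>7; P2→R gives 7>3; P3→Y gives 9>3]
(D,Q,Y): not NE [P1→B gives 8>1]
(D,Q,Z): not NE [P1→C gives 9>0; P2→P gives 7>5; P3→Y gives 9>4]
(D,R,X): not NE [P1→C gives 9>3; P3→Z gives 9>5]
(D,R,Y): not NE [P1→A gives 8>4; P2→Q gives 9>8]
(D,R,Z): not NE [P2→P gives 7>2]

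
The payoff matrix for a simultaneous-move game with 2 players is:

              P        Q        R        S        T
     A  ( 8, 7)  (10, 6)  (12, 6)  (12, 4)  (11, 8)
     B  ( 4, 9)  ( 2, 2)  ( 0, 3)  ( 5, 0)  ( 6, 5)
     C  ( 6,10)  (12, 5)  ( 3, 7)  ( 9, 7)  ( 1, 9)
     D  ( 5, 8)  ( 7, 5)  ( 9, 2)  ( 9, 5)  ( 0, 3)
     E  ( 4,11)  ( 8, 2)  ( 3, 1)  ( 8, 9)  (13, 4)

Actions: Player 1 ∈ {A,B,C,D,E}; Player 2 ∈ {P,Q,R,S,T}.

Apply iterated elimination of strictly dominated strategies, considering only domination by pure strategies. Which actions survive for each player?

P1 drop B (A beats it: P:8>4 Q:10>2 R:12>0 S:12>5 T:11>6)
P1 drop D (A beats it: P:8>5 Q:10>7 R:12>9 S:12>9 T:11>0)
P2 drop Q (P beats it: A:7>6 C:10>5 E:11>2)
P1 drop C (A beats it: P:8>6 R:12>3 S:12>9 T:11>1)
P2 drop R (P beats it: A:7>6 E:11>1)
P2 drop S (P beats it: A:7>4 E:11>9)
P1→{A,E} P2→{P,T}

Remaining: P1:{A,E} P2:{P,T}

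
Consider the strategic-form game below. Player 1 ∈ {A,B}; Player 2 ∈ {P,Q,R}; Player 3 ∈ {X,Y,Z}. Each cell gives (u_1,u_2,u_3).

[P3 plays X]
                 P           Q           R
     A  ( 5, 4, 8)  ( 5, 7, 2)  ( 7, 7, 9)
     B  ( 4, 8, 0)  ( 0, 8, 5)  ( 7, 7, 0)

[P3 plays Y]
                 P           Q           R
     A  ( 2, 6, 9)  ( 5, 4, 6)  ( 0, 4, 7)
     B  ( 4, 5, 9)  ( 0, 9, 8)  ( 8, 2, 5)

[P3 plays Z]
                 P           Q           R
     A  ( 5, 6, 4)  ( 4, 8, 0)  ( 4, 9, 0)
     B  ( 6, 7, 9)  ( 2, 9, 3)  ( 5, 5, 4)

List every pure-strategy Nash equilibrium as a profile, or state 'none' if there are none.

(A,P,X): not NE [P2→R gives 7>4; P3→Y gives 9>8]
(A,P,Y): not NE [P1→B gives 4>2]
(A,P,Z): not NE [P1→B gives 6>5; P2→R gives 9>6; P3→Y gives 9>4]
(A,Q,X): not NE [P3→Y gives 6>2]
(A,Q,Y): not NE [P2→P gives 6>4]
(A,Q,Z): not NE [P2→R gives 9>8; P3→Y gives 6>0]
(A,R,X): NE
(A,R,Y): not NE [P1→B gives 8>0; P2→P gives 6>4; P3→X gives 9>7]
(A,R,Z): not NE [P1→B gives 5>4; P3→X gives 9>0]
(B,P,X): not NE [P1→A gives 5>4; P3→Z gives 9>0]
(B,P,Y): not NE [P2→Q gives 9>5]
(B,P,Z): not NE [P2→Q gives 9>7]
(B,Q,X): not NE [P1→A gives 5>0; P3→Y gives 8>5]
(B,Q,Y): not NE [P1→A gives 5>0]
(B,Q,Z): not NE [P1→A gives 4>2; P3→Y gives 8>3]
(B,R,X): not NE [P2→Q gives 8>7; P3→Y gives 5>0]
(B,R,Y): not NE [P2→Q gives 9>2]
(B,R,Z): not NE [P2→Q gives 9>5; P3→Y gives 5>4]

NE set: (A,R,X)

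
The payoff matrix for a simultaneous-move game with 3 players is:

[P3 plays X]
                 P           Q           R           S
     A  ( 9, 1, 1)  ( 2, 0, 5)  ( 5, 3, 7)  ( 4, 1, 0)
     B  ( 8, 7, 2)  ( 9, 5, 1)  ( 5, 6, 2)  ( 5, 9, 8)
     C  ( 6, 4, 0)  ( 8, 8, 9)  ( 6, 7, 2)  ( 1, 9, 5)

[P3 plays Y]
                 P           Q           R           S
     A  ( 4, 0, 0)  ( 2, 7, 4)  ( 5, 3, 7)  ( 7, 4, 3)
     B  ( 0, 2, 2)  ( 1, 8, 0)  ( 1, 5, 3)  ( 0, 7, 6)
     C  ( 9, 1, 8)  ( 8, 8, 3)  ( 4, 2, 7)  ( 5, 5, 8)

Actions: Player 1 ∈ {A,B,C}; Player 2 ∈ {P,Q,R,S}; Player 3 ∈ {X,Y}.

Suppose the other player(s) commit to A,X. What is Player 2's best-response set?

u_2(P vs A,X) = 1
u_2(Q vs A,X) = 0
u_2(R vs A,X) = 3
u_2(S vs A,X) = 1
max payoff 3 at {R}

P2 best: {R}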